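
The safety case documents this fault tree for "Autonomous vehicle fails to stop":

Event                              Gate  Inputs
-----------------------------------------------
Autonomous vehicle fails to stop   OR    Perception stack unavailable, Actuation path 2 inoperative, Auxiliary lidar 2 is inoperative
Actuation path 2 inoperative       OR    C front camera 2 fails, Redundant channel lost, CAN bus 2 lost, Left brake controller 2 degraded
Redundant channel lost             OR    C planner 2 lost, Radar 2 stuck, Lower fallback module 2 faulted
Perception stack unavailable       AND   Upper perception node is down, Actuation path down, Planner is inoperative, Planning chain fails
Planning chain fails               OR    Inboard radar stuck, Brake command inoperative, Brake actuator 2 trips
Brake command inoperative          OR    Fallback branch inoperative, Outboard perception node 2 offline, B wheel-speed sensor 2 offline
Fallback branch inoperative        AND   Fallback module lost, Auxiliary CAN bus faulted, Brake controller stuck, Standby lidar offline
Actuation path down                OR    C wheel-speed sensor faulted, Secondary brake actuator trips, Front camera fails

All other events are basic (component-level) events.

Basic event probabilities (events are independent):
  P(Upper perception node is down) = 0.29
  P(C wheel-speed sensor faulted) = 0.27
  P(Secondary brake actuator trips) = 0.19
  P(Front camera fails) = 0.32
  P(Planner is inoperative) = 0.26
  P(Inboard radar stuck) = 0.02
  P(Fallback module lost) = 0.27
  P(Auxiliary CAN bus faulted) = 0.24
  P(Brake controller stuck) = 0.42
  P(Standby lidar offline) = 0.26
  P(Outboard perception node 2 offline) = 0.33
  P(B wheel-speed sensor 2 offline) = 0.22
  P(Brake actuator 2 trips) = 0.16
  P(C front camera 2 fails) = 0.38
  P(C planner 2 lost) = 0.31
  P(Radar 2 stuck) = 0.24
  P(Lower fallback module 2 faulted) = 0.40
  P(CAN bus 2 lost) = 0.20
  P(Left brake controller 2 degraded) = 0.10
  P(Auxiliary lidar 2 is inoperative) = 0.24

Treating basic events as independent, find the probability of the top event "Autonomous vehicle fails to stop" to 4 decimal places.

0.8960

P(Actuation path down) [OR] = 1 − (1−0.27) × (1−0.19) × (1−0.32) = 0.597916
P(Fallback branch inoperative) [AND] = 0.27 × 0.24 × 0.42 × 0.26 = 0.007076
P(Brake command inoperative) [OR] = 1 − (1−0.007076) × (1−0.33) × (1−0.22) = 0.481098
P(Planning chain fails) [OR] = 1 − (1−0.02) × (1−0.481098) × (1−0.16) = 0.572840
P(Perception stack unavailable) [AND] = 0.29 × 0.597916 × 0.26 × 0.572840 = 0.025825
P(Redundant channel lost) [OR] = 1 − (1−0.31) × (1−0.24) × (1−0.40) = 0.685360
P(Actuation path 2 inoperative) [OR] = 1 − (1−0.38) × (1−0.685360) × (1−0.20) × (1−0.10) = 0.859545
P(Autonomous vehicle fails to stop) [OR] = 1 − (1−0.025825) × (1−0.859545) × (1−0.24) = 0.896011
Rounded to 4 decimal places: P(Autonomous vehicle fails to stop) ≈ 0.8960.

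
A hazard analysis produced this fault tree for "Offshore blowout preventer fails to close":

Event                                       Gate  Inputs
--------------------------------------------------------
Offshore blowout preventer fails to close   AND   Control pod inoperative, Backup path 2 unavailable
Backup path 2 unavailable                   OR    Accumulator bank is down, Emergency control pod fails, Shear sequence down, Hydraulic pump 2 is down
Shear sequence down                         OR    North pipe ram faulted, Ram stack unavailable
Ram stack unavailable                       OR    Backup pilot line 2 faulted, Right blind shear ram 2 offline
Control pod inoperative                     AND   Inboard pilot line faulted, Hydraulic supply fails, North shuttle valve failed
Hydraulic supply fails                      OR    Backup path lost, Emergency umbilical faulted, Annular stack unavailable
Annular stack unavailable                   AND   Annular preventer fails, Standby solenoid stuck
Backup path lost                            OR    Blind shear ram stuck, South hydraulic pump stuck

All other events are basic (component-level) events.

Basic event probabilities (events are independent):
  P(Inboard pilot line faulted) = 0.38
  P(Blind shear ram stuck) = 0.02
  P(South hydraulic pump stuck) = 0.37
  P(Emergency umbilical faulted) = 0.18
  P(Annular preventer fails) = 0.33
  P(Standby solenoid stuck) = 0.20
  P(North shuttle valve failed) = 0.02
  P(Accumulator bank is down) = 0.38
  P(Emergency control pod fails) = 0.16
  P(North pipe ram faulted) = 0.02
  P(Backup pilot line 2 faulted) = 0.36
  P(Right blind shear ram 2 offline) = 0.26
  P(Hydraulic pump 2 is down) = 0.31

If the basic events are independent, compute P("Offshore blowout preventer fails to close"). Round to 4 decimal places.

P(Backup path lost) [OR] = 1 − (1−0.02) × (1−0.37) = 0.382600
P(Annular stack unavailable) [AND] = 0.33 × 0.20 = 0.066000
P(Hydraulic supply fails) [OR] = 1 − (1−0.382600) × (1−0.18) × (1−0.066000) = 0.527146
P(Control pod inoperative) [AND] = 0.38 × 0.527146 × 0.02 = 0.004006
P(Ram stack unavailable) [OR] = 1 − (1−0.36) × (1−0.26) = 0.526400
P(Shear sequence down) [OR] = 1 − (1−0.02) × (1−0.526400) = 0.535872
P(Backup path 2 unavailable) [OR] = 1 − (1−0.38) × (1−0.16) × (1−0.535872) × (1−0.31) = 0.833215
P(Offshore blowout preventer fails to close) [AND] = 0.004006 × 0.833215 = 0.003338
Rounded to 4 decimal places: P(Offshore blowout preventer fails to close) ≈ 0.0033.

0.0033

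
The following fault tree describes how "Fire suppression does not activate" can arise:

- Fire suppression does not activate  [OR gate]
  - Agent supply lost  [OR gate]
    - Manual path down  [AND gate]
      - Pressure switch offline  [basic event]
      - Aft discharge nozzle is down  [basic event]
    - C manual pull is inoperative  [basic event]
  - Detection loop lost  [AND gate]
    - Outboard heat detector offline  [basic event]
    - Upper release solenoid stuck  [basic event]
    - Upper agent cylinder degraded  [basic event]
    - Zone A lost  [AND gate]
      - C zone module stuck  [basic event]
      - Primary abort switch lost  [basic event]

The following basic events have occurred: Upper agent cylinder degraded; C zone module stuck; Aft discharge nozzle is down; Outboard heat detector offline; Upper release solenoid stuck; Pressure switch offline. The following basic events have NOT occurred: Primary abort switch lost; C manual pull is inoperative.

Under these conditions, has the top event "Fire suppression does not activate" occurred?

Manual path down [AND]: Pressure switch offline=occurs, Aft discharge nozzle is down=occurs → all inputs occur → occurs.
Agent supply lost [OR]: Manual path down=occurs, C manual pull is inoperative=not → at least one input occurs → occurs.
Zone A lost [AND]: C zone module stuck=occurs, Primary abort switch lost=not → not all inputs occur → does not occur.
Detection loop lost [AND]: Outboard heat detector offline=occurs, Upper release solenoid stuck=occurs, Upper agent cylinder degraded=occurs, Zone A lost=not → not all inputs occur → does not occur.
Fire suppression does not activate [OR]: Agent supply lost=occurs, Detection loop lost=not → at least one input occurs → occurs.

Yes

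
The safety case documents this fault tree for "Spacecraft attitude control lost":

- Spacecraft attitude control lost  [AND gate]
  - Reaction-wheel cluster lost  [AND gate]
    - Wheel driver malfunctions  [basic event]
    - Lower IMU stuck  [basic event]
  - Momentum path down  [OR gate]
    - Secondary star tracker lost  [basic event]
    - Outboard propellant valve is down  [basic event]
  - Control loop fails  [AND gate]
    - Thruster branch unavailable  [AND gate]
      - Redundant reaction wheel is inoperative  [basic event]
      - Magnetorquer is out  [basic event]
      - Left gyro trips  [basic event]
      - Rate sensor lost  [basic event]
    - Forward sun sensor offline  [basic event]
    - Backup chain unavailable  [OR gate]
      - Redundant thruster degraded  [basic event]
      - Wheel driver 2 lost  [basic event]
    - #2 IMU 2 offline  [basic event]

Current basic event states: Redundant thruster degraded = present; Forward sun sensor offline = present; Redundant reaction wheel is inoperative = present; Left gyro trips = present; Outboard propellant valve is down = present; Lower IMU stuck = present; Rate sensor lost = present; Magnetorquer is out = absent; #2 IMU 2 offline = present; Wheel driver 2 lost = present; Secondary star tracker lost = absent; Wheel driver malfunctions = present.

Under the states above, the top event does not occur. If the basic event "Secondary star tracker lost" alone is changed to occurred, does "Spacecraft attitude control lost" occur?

Counterfactual: set "Secondary star tracker lost" to occurred.
Reaction-wheel cluster lost [AND]: Wheel driver malfunctions=occurs, Lower IMU stuck=occurs → all inputs occur → occurs.
Momentum path down [OR]: Secondary star tracker lost=occurs, Outboard propellant valve is down=occurs → at least one input occurs → occurs.
Thruster branch unavailable [AND]: Redundant reaction wheel is inoperative=occurs, Magnetorquer is out=not, Left gyro trips=occurs, Rate sensor lost=occurs → not all inputs occur → does not occur.
Backup chain unavailable [OR]: Redundant thruster degraded=occurs, Wheel driver 2 lost=occurs → at least one input occurs → occurs.
Control loop fails [AND]: Thruster branch unavailable=not, Forward sun sensor offline=occurs, Backup chain unavailable=occurs, #2 IMU 2 offline=occurs → not all inputs occur → does not occur.
Spacecraft attitude control lost [AND]: Reaction-wheel cluster lost=occurs, Momentum path down=occurs, Control loop fails=not → not all inputs occur → does not occur.

No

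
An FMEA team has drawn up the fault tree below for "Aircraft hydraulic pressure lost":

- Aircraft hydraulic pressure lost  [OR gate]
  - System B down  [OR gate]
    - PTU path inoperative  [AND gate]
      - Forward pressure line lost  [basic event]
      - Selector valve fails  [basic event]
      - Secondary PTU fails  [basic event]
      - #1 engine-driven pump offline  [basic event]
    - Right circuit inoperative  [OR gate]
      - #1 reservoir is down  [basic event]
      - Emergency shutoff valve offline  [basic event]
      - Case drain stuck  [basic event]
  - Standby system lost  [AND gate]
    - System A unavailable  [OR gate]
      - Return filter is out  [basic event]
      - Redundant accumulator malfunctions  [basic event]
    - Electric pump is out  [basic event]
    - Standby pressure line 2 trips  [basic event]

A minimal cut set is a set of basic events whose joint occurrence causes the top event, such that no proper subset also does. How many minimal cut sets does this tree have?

PTU path inoperative [AND]: one cut set from each child combined → 1 × 1 × 1 × 1 = 1 cut set(s).
Right circuit inoperative [OR]: union of children's cut sets → 3 cut set(s).
System B down [OR]: union of children's cut sets → 4 cut set(s).
System A unavailable [OR]: union of children's cut sets → 2 cut set(s).
Standby system lost [AND]: one cut set from each child combined → 2 × 1 × 1 = 2 cut set(s).
Aircraft hydraulic pressure lost [OR]: union of children's cut sets → 6 cut set(s).
Minimal cut sets: {#1 engine-driven pump offline, Forward pressure line lost, Secondary PTU fails, Selector valve fails}; {#1 reservoir is down}; {Emergency shutoff valve offline}; {Case drain stuck}; {Electric pump is out, Return filter is out, Standby pressure line 2 trips}; {Electric pump is out, Redundant accumulator malfunctions, Standby pressure line 2 trips}.

6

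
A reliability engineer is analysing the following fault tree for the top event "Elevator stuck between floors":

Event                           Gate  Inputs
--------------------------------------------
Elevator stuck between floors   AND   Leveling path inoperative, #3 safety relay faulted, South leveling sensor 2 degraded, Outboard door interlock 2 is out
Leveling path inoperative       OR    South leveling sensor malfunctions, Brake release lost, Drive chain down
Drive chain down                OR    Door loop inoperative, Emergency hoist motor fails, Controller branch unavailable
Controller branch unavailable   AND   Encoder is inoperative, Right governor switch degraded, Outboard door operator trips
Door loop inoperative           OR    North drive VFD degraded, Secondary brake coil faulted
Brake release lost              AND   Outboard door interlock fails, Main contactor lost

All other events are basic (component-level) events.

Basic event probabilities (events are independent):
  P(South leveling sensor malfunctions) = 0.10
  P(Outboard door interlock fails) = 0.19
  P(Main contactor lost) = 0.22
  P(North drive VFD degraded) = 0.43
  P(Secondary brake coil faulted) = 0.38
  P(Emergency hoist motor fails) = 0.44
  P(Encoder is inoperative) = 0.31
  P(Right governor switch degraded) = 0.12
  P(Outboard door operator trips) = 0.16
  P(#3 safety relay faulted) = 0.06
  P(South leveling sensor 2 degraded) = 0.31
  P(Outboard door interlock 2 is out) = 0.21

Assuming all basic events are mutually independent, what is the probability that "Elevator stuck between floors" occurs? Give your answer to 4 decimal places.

0.0032

P(Brake release lost) [AND] = 0.19 × 0.22 = 0.041800
P(Door loop inoperative) [OR] = 1 − (1−0.43) × (1−0.38) = 0.646600
P(Controller branch unavailable) [AND] = 0.31 × 0.12 × 0.16 = 0.005952
P(Drive chain down) [OR] = 1 − (1−0.646600) × (1−0.44) × (1−0.005952) = 0.803274
P(Leveling path inoperative) [OR] = 1 − (1−0.10) × (1−0.041800) × (1−0.803274) = 0.830347
P(Elevator stuck between floors) [AND] = 0.830347 × 0.06 × 0.31 × 0.21 = 0.003243
Rounded to 4 decimal places: P(Elevator stuck between floors) ≈ 0.0032.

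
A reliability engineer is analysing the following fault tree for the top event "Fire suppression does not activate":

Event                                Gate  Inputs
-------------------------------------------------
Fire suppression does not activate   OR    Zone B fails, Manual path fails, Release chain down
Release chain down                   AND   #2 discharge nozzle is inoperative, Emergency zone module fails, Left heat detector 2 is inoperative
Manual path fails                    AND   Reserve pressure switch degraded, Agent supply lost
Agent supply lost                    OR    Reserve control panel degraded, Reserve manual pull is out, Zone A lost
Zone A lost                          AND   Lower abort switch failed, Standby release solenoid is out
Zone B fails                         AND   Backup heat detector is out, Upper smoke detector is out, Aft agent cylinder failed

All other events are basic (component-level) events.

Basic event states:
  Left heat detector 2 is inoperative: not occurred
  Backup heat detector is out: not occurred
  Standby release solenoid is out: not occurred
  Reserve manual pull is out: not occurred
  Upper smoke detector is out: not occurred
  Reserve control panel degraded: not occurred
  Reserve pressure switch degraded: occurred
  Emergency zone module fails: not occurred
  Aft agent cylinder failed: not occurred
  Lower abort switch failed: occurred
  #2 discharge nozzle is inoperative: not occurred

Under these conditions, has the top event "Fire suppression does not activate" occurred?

No

Zone B fails [AND]: Backup heat detector is out=not, Upper smoke detector is out=not, Aft agent cylinder failed=not → not all inputs occur → does not occur.
Zone A lost [AND]: Lower abort switch failed=occurs, Standby release solenoid is out=not → not all inputs occur → does not occur.
Agent supply lost [OR]: Reserve control panel degraded=not, Reserve manual pull is out=not, Zone A lost=not → no input occurs → does not occur.
Manual path fails [AND]: Reserve pressure switch degraded=occurs, Agent supply lost=not → not all inputs occur → does not occur.
Release chain down [AND]: #2 discharge nozzle is inoperative=not, Emergency zone module fails=not, Left heat detector 2 is inoperative=not → not all inputs occur → does not occur.
Fire suppression does not activate [OR]: Zone B fails=not, Manual path fails=not, Release chain down=not → no input occurs → does not occur.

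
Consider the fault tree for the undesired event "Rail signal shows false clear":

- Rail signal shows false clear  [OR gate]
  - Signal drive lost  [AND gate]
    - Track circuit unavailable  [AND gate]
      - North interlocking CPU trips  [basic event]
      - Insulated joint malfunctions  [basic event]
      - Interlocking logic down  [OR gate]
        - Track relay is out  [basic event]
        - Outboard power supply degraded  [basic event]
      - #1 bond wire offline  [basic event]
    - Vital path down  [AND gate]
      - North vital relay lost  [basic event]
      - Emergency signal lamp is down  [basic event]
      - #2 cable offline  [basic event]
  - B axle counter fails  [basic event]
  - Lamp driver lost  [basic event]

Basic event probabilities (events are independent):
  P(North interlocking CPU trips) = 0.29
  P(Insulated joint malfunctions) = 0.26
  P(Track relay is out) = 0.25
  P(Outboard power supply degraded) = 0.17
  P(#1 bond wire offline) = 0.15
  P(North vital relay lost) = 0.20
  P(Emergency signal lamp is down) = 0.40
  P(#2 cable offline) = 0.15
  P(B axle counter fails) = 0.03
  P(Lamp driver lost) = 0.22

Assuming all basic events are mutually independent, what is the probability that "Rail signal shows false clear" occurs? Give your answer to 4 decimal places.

P(Interlocking logic down) [OR] = 1 − (1−0.25) × (1−0.17) = 0.377500
P(Track circuit unavailable) [AND] = 0.29 × 0.26 × 0.377500 × 0.15 = 0.004270
P(Vital path down) [AND] = 0.20 × 0.40 × 0.15 = 0.012000
P(Signal drive lost) [AND] = 0.004270 × 0.012000 = 0.000051
P(Rail signal shows false clear) [OR] = 1 − (1−0.000051) × (1−0.03) × (1−0.22) = 0.243439
Rounded to 4 decimal places: P(Rail signal shows false clear) ≈ 0.2434.

0.2434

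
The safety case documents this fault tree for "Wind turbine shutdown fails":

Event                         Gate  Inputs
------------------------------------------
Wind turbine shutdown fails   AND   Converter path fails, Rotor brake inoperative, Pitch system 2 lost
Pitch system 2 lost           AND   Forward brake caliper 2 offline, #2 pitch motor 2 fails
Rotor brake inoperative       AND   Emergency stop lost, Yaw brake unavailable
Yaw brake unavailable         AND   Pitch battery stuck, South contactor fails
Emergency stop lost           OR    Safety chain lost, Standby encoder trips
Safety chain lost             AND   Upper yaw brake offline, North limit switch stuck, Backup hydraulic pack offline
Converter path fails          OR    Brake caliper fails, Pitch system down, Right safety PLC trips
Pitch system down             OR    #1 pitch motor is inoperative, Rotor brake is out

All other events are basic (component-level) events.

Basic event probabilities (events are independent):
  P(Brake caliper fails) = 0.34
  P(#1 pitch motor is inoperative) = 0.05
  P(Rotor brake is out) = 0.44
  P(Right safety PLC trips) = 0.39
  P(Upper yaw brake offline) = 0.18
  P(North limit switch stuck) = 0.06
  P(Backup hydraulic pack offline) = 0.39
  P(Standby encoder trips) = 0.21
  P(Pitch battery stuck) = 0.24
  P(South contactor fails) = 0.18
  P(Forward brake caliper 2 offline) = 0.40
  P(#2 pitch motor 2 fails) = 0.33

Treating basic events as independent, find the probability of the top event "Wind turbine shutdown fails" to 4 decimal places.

0.0010

P(Pitch system down) [OR] = 1 − (1−0.05) × (1−0.44) = 0.468000
P(Converter path fails) [OR] = 1 − (1−0.34) × (1−0.468000) × (1−0.39) = 0.785817
P(Safety chain lost) [AND] = 0.18 × 0.06 × 0.39 = 0.004212
P(Emergency stop lost) [OR] = 1 − (1−0.004212) × (1−0.21) = 0.213327
P(Yaw brake unavailable) [AND] = 0.24 × 0.18 = 0.043200
P(Rotor brake inoperative) [AND] = 0.213327 × 0.043200 = 0.009216
P(Pitch system 2 lost) [AND] = 0.40 × 0.33 = 0.132000
P(Wind turbine shutdown fails) [AND] = 0.785817 × 0.009216 × 0.132000 = 0.000956
Rounded to 4 decimal places: P(Wind turbine shutdown fails) ≈ 0.0010.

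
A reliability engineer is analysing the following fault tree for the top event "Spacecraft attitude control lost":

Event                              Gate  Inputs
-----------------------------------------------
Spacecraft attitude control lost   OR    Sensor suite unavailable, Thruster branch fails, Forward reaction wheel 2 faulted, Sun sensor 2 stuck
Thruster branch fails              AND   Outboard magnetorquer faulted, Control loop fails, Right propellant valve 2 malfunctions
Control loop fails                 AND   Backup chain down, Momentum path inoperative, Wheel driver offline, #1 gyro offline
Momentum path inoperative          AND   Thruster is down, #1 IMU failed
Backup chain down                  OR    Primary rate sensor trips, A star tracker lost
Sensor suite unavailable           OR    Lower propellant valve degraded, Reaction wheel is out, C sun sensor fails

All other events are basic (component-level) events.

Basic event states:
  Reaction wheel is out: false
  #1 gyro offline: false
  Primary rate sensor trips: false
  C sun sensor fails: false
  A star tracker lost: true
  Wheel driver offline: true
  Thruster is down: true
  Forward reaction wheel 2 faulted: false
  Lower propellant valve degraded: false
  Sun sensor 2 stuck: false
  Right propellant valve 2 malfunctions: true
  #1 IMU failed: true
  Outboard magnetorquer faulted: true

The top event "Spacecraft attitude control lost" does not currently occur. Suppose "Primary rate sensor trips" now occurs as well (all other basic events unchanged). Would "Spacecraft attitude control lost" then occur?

No

Counterfactual: set "Primary rate sensor trips" to occurred.
Sensor suite unavailable [OR]: Lower propellant valve degraded=not, Reaction wheel is out=not, C sun sensor fails=not → no input occurs → does not occur.
Backup chain down [OR]: Primary rate sensor trips=occurs, A star tracker lost=occurs → at least one input occurs → occurs.
Momentum path inoperative [AND]: Thruster is down=occurs, #1 IMU failed=occurs → all inputs occur → occurs.
Control loop fails [AND]: Backup chain down=occurs, Momentum path inoperative=occurs, Wheel driver offline=occurs, #1 gyro offline=not → not all inputs occur → does not occur.
Thruster branch fails [AND]: Outboard magnetorquer faulted=occurs, Control loop fails=not, Right propellant valve 2 malfunctions=occurs → not all inputs occur → does not occur.
Spacecraft attitude control lost [OR]: Sensor suite unavailable=not, Thruster branch fails=not, Forward reaction wheel 2 faulted=not, Sun sensor 2 stuck=not → no input occurs → does not occur.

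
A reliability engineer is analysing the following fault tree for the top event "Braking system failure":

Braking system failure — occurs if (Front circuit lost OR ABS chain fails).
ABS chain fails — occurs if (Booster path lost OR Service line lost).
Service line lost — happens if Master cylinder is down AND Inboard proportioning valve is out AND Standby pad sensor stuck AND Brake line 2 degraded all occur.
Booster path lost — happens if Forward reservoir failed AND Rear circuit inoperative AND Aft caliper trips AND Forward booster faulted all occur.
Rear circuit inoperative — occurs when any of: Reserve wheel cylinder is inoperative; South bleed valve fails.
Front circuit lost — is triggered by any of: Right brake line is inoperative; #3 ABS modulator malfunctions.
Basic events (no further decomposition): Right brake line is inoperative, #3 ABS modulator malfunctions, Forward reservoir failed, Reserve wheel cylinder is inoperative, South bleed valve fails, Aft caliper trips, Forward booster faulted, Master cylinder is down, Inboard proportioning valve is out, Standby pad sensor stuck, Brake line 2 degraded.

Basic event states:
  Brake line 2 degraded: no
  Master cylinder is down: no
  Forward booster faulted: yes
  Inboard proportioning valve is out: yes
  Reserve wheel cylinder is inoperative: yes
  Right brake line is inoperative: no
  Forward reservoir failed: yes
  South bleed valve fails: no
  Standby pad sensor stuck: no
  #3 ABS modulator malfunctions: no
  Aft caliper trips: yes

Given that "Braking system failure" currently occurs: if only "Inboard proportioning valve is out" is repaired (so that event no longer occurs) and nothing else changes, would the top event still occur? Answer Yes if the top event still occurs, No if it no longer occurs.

Yes

Counterfactual: set "Inboard proportioning valve is out" to not occurred.
Front circuit lost [OR]: Right brake line is inoperative=not, #3 ABS modulator malfunctions=not → no input occurs → does not occur.
Rear circuit inoperative [OR]: Reserve wheel cylinder is inoperative=occurs, South bleed valve fails=not → at least one input occurs → occurs.
Booster path lost [AND]: Forward reservoir failed=occurs, Rear circuit inoperative=occurs, Aft caliper trips=occurs, Forward booster faulted=occurs → all inputs occur → occurs.
Service line lost [AND]: Master cylinder is down=not, Inboard proportioning valve is out=not, Standby pad sensor stuck=not, Brake line 2 degraded=not → not all inputs occur → does not occur.
ABS chain fails [OR]: Booster path lost=occurs, Service line lost=not → at least one input occurs → occurs.
Braking system failure [OR]: Front circuit lost=not, ABS chain fails=occurs → at least one input occurs → occurs.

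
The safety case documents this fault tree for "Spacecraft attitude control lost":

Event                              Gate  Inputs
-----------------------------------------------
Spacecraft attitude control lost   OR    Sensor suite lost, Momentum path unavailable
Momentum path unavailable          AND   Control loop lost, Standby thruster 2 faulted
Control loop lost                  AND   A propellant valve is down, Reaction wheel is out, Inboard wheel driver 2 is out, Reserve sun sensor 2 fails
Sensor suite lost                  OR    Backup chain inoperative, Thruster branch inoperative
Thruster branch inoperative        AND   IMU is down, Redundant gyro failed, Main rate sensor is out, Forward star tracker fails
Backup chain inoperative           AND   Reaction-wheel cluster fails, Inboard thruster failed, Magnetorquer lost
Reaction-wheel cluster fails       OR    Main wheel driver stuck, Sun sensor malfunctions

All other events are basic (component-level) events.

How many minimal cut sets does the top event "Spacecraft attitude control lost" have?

Reaction-wheel cluster fails [OR]: union of children's cut sets → 2 cut set(s).
Backup chain inoperative [AND]: one cut set from each child combined → 2 × 1 × 1 = 2 cut set(s).
Thruster branch inoperative [AND]: one cut set from each child combined → 1 × 1 × 1 × 1 = 1 cut set(s).
Sensor suite lost [OR]: union of children's cut sets → 3 cut set(s).
Control loop lost [AND]: one cut set from each child combined → 1 × 1 × 1 × 1 = 1 cut set(s).
Momentum path unavailable [AND]: one cut set from each child combined → 1 × 1 = 1 cut set(s).
Spacecraft attitude control lost [OR]: union of children's cut sets → 4 cut set(s).
Minimal cut sets: {Inboard thruster failed, Magnetorquer lost, Main wheel driver stuck}; {Inboard thruster failed, Magnetorquer lost, Sun sensor malfunctions}; {Forward star tracker fails, IMU is down, Main rate sensor is out, Redundant gyro failed}; {A propellant valve is down, Inboard wheel driver 2 is out, Reaction wheel is out, Reserve sun sensor 2 fails, Standby thruster 2 faulted}.

4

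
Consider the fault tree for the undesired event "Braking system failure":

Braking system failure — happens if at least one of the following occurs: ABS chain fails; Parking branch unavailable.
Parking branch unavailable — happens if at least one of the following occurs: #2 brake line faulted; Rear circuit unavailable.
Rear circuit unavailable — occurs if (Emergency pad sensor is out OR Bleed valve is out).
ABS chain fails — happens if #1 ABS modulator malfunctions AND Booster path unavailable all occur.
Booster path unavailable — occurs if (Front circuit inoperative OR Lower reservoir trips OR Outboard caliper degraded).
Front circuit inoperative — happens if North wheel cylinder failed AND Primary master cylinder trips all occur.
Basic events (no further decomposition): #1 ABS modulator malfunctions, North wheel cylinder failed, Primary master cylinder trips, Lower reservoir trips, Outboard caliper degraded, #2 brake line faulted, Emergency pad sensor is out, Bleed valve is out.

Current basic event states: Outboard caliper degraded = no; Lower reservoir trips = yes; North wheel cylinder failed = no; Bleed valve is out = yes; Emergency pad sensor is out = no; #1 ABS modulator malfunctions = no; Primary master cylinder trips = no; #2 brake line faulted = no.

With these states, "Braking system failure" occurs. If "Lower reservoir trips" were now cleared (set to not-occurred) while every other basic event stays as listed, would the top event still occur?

Yes

Counterfactual: set "Lower reservoir trips" to not occurred.
Front circuit inoperative [AND]: North wheel cylinder failed=not, Primary master cylinder trips=not → not all inputs occur → does not occur.
Booster path unavailable [OR]: Front circuit inoperative=not, Lower reservoir trips=not, Outboard caliper degraded=not → no input occurs → does not occur.
ABS chain fails [AND]: #1 ABS modulator malfunctions=not, Booster path unavailable=not → not all inputs occur → does not occur.
Rear circuit unavailable [OR]: Emergency pad sensor is out=not, Bleed valve is out=occurs → at least one input occurs → occurs.
Parking branch unavailable [OR]: #2 brake line faulted=not, Rear circuit unavailable=occurs → at least one input occurs → occurs.
Braking system failure [OR]: ABS chain fails=not, Parking branch unavailable=occurs → at least one input occurs → occurs.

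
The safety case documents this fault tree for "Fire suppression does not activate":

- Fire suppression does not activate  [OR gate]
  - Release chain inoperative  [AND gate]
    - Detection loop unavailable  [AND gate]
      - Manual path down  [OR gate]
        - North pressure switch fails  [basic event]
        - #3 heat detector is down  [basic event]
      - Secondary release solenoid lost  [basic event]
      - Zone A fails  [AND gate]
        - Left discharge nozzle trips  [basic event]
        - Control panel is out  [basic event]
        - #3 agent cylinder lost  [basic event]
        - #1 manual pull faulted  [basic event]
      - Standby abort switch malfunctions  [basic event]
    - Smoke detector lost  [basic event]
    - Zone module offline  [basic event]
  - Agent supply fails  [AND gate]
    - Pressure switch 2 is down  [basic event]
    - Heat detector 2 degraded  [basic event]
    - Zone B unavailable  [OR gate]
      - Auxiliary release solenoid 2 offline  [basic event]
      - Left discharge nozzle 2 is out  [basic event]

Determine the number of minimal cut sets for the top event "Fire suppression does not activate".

Manual path down [OR]: union of children's cut sets → 2 cut set(s).
Zone A fails [AND]: one cut set from each child combined → 1 × 1 × 1 × 1 = 1 cut set(s).
Detection loop unavailable [AND]: one cut set from each child combined → 2 × 1 × 1 × 1 = 2 cut set(s).
Release chain inoperative [AND]: one cut set from each child combined → 2 × 1 × 1 = 2 cut set(s).
Zone B unavailable [OR]: union of children's cut sets → 2 cut set(s).
Agent supply fails [AND]: one cut set from each child combined → 1 × 1 × 2 = 2 cut set(s).
Fire suppression does not activate [OR]: union of children's cut sets → 4 cut set(s).
Minimal cut sets: {#1 manual pull faulted, #3 agent cylinder lost, Control panel is out, Left discharge nozzle trips, North pressure switch fails, Secondary release solenoid lost, Smoke detector lost, Standby abort switch malfunctions, Zone module offline}; {#1 manual pull faulted, #3 agent cylinder lost, #3 heat detector is down, Control panel is out, Left discharge nozzle trips, Secondary release solenoid lost, Smoke detector lost, Standby abort switch malfunctions, Zone module offline}; {Auxiliary release solenoid 2 offline, Heat detector 2 degraded, Pressure switch 2 is down}; {Heat detector 2 degraded, Left discharge nozzle 2 is out, Pressure switch 2 is down}.

4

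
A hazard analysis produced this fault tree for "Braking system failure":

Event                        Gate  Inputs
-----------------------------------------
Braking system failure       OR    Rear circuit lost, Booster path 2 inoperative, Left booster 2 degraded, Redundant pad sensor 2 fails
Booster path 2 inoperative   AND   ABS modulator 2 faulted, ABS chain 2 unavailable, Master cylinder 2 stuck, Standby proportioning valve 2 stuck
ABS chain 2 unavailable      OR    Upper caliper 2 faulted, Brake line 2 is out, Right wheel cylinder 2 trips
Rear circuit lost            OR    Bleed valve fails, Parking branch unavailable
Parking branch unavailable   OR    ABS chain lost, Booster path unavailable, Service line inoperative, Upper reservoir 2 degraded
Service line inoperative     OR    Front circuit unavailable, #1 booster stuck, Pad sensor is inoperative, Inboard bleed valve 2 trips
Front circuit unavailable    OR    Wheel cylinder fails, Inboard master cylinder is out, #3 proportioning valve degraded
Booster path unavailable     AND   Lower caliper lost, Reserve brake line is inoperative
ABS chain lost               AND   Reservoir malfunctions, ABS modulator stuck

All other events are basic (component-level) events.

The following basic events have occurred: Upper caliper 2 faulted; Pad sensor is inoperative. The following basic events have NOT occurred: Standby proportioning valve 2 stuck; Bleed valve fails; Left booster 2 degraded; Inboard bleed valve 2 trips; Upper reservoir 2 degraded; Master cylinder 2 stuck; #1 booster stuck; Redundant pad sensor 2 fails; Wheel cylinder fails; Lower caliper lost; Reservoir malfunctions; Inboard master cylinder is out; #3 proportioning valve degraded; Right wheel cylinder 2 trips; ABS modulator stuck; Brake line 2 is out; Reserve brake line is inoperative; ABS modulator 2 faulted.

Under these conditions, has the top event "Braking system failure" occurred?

ABS chain lost [AND]: Reservoir malfunctions=not, ABS modulator stuck=not → not all inputs occur → does not occur.
Booster path unavailable [AND]: Lower caliper lost=not, Reserve brake line is inoperative=not → not all inputs occur → does not occur.
Front circuit unavailable [OR]: Wheel cylinder fails=not, Inboard master cylinder is out=not, #3 proportioning valve degraded=not → no input occurs → does not occur.
Service line inoperative [OR]: Front circuit unavailable=not, #1 booster stuck=not, Pad sensor is inoperative=occurs, Inboard bleed valve 2 trips=not → at least one input occurs → occurs.
Parking branch unavailable [OR]: ABS chain lost=not, Booster path unavailable=not, Service line inoperative=occurs, Upper reservoir 2 degraded=not → at least one input occurs → occurs.
Rear circuit lost [OR]: Bleed valve fails=not, Parking branch unavailable=occurs → at least one input occurs → occurs.
ABS chain 2 unavailable [OR]: Upper caliper 2 faulted=occurs, Brake line 2 is out=not, Right wheel cylinder 2 trips=not → at least one input occurs → occurs.
Booster path 2 inoperative [AND]: ABS modulator 2 faulted=not, ABS chain 2 unavailable=occurs, Master cylinder 2 stuck=not, Standby proportioning valve 2 stuck=not → not all inputs occur → does not occur.
Braking system failure [OR]: Rear circuit lost=occurs, Booster path 2 inoperative=not, Left booster 2 degraded=not, Redundant pad sensor 2 fails=not → at least one input occurs → occurs.

Yes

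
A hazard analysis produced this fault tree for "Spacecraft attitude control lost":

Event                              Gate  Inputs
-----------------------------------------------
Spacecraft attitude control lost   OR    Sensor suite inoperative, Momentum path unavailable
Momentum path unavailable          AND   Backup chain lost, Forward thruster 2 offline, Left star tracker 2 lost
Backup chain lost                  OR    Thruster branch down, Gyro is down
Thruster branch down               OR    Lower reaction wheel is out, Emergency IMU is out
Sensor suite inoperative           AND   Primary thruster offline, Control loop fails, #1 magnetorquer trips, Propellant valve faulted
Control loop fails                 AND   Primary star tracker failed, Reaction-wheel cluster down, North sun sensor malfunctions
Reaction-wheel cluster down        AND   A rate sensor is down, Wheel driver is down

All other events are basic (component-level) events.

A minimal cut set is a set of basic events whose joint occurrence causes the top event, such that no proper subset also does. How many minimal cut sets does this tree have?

Reaction-wheel cluster down [AND]: one cut set from each child combined → 1 × 1 = 1 cut set(s).
Control loop fails [AND]: one cut set from each child combined → 1 × 1 × 1 = 1 cut set(s).
Sensor suite inoperative [AND]: one cut set from each child combined → 1 × 1 × 1 × 1 = 1 cut set(s).
Thruster branch down [OR]: union of children's cut sets → 2 cut set(s).
Backup chain lost [OR]: union of children's cut sets → 3 cut set(s).
Momentum path unavailable [AND]: one cut set from each child combined → 3 × 1 × 1 = 3 cut set(s).
Spacecraft attitude control lost [OR]: union of children's cut sets → 4 cut set(s).
Minimal cut sets: {#1 magnetorquer trips, A rate sensor is down, North sun sensor malfunctions, Primary star tracker failed, Primary thruster offline, Propellant valve faulted, Wheel driver is down}; {Forward thruster 2 offline, Left star tracker 2 lost, Lower reaction wheel is out}; {Emergency IMU is out, Forward thruster 2 offline, Left star tracker 2 lost}; {Forward thruster 2 offline, Gyro is down, Left star tracker 2 lost}.

4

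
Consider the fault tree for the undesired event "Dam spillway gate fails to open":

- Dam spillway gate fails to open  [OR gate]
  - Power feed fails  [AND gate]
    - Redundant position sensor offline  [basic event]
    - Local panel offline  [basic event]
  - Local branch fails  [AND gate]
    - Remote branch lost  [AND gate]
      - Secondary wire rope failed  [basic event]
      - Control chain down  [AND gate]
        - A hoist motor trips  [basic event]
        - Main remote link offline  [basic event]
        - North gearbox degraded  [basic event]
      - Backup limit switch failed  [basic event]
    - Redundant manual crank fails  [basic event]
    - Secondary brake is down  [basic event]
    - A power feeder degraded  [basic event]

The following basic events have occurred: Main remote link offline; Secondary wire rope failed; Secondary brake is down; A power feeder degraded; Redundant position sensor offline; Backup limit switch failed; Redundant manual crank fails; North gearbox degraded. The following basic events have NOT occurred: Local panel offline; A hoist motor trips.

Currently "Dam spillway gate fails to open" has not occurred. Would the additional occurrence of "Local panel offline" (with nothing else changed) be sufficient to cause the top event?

Yes

Counterfactual: set "Local panel offline" to occurred.
Power feed fails [AND]: Redundant position sensor offline=occurs, Local panel offline=occurs → all inputs occur → occurs.
Control chain down [AND]: A hoist motor trips=not, Main remote link offline=occurs, North gearbox degraded=occurs → not all inputs occur → does not occur.
Remote branch lost [AND]: Secondary wire rope failed=occurs, Control chain down=not, Backup limit switch failed=occurs → not all inputs occur → does not occur.
Local branch fails [AND]: Remote branch lost=not, Redundant manual crank fails=occurs, Secondary brake is down=occurs, A power feeder degraded=occurs → not all inputs occur → does not occur.
Dam spillway gate fails to open [OR]: Power feed fails=occurs, Local branch fails=not → at least one input occurs → occurs.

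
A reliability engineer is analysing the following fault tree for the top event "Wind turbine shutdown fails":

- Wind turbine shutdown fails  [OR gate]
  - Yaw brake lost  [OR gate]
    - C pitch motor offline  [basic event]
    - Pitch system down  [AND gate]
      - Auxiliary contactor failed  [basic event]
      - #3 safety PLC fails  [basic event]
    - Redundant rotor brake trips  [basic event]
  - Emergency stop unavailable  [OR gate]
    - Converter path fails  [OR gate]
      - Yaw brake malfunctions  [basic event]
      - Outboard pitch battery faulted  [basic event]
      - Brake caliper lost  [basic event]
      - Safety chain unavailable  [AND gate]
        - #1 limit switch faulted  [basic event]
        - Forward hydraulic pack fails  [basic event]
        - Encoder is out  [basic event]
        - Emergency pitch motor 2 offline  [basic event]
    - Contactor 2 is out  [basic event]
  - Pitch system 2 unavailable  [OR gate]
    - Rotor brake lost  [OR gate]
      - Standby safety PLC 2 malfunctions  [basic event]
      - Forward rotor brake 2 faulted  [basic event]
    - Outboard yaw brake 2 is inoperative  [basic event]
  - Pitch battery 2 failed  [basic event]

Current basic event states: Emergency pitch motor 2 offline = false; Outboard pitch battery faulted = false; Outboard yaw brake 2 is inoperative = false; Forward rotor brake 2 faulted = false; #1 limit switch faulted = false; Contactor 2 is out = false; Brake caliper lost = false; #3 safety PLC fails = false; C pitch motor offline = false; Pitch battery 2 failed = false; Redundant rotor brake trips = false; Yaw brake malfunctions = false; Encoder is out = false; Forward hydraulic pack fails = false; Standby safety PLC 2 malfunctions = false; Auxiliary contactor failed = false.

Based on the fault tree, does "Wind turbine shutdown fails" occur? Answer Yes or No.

Pitch system down [AND]: Auxiliary contactor failed=not, #3 safety PLC fails=not → not all inputs occur → does not occur.
Yaw brake lost [OR]: C pitch motor offline=not, Pitch system down=not, Redundant rotor brake trips=not → no input occurs → does not occur.
Safety chain unavailable [AND]: #1 limit switch faulted=not, Forward hydraulic pack fails=not, Encoder is out=not, Emergency pitch motor 2 offline=not → not all inputs occur → does not occur.
Converter path fails [OR]: Yaw brake malfunctions=not, Outboard pitch battery faulted=not, Brake caliper lost=not, Safety chain unavailable=not → no input occurs → does not occur.
Emergency stop unavailable [OR]: Converter path fails=not, Contactor 2 is out=not → no input occurs → does not occur.
Rotor brake lost [OR]: Standby safety PLC 2 malfunctions=not, Forward rotor brake 2 faulted=not → no input occurs → does not occur.
Pitch system 2 unavailable [OR]: Rotor brake lost=not, Outboard yaw brake 2 is inoperative=not → no input occurs → does not occur.
Wind turbine shutdown fails [OR]: Yaw brake lost=not, Emergency stop unavailable=not, Pitch system 2 unavailable=not, Pitch battery 2 failed=not → no input occurs → does not occur.

No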